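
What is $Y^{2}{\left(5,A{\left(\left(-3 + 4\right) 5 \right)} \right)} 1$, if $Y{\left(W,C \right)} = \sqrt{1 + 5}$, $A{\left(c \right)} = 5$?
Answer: $6$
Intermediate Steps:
$Y{\left(W,C \right)} = \sqrt{6}$
$Y^{2}{\left(5,A{\left(\left(-3 + 4\right) 5 \right)} \right)} 1 = \left(\sqrt{6}\right)^{2} \cdot 1 = 6 \cdot 1 = 6$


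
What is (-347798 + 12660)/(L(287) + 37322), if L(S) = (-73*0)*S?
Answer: -167569/18661 ≈ -8.9796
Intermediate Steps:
L(S) = 0 (L(S) = 0*S = 0)
(-347798 + 12660)/(L(287) + 37322) = (-347798 + 12660)/(0 + 37322) = -335138/37322 = -335138*1/37322 = -167569/18661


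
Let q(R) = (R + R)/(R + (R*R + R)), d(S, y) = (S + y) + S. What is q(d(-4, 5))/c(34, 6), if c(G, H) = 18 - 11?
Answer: -2/7 ≈ -0.28571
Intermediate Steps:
c(G, H) = 7
d(S, y) = y + 2*S
q(R) = 2*R/(R² + 2*R) (q(R) = (2*R)/(R + (R² + R)) = (2*R)/(R + (R + R²)) = (2*R)/(R² + 2*R) = 2*R/(R² + 2*R))
q(d(-4, 5))/c(34, 6) = (2/(2 + (5 + 2*(-4))))/7 = (2/(2 + (5 - 8)))*(⅐) = (2/(2 - 3))*(⅐) = (2/(-1))*(⅐) = (2*(-1))*(⅐) = -2*⅐ = -2/7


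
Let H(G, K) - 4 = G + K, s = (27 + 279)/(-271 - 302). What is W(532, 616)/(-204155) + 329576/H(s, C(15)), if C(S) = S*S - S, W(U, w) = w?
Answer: 458976115926/297278845 ≈ 1543.9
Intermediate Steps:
C(S) = S² - S
s = -102/191 (s = 306/(-573) = 306*(-1/573) = -102/191 ≈ -0.53403)
H(G, K) = 4 + G + K (H(G, K) = 4 + (G + K) = 4 + G + K)
W(532, 616)/(-204155) + 329576/H(s, C(15)) = 616/(-204155) + 329576/(4 - 102/191 + 15*(-1 + 15)) = 616*(-1/204155) + 329576/(4 - 102/191 + 15*14) = -88/29165 + 329576/(4 - 102/191 + 210) = -88/29165 + 329576/(40772/191) = -88/29165 + 329576*(191/40772) = -88/29165 + 15737254/10193 = 458976115926/297278845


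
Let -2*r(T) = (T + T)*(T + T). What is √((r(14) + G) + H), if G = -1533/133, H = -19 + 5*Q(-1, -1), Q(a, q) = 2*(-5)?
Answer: 67*I*√38/19 ≈ 21.738*I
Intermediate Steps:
Q(a, q) = -10
H = -69 (H = -19 + 5*(-10) = -19 - 50 = -69)
r(T) = -2*T² (r(T) = -(T + T)*(T + T)/2 = -2*T*2*T/2 = -2*T²)
G = -219/19 (G = -1533*1/133 = -219/19 ≈ -11.526)
√((r(14) + G) + H) = √((-2*14² - 219/19) - 69) = √((-2*196 - 219/19) - 69) = √((-392 - 219/19) - 69) = √(-7667/19 - 69) = √(-8978/19) = 67*I*√38/19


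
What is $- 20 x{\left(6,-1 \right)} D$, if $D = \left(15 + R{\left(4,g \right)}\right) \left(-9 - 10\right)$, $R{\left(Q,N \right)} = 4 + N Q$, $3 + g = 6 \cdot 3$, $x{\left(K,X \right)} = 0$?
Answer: $0$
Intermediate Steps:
$g = 15$ ($g = -3 + 6 \cdot 3 = -3 + 18 = 15$)
$D = -1501$ ($D = \left(15 + \left(4 + 15 \cdot 4\right)\right) \left(-9 - 10\right) = \left(15 + \left(4 + 60\right)\right) \left(-19\right) = \left(15 + 64\right) \left(-19\right) = 79 \left(-19\right) = -1501$)
$- 20 x{\left(6,-1 \right)} D = \left(-20\right) 0 \left(-1501\right) = 0 \left(-1501\right) = 0$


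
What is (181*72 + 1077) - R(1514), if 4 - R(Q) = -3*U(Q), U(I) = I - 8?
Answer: 9587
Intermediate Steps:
U(I) = -8 + I
R(Q) = -20 + 3*Q (R(Q) = 4 - (-3)*(-8 + Q) = 4 - (24 - 3*Q) = 4 + (-24 + 3*Q) = -20 + 3*Q)
(181*72 + 1077) - R(1514) = (181*72 + 1077) - (-20 + 3*1514) = (13032 + 1077) - (-20 + 4542) = 14109 - 1*4522 = 14109 - 4522 = 9587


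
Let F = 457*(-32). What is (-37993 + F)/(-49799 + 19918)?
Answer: 52617/29881 ≈ 1.7609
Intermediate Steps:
F = -14624
(-37993 + F)/(-49799 + 19918) = (-37993 - 14624)/(-49799 + 19918) = -52617/(-29881) = -52617*(-1/29881) = 52617/29881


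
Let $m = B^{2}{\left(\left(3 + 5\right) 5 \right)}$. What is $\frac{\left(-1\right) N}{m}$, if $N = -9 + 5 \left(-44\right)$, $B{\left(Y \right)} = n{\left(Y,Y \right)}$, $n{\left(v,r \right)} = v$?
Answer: $\frac{229}{1600} \approx 0.14313$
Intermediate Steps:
$B{\left(Y \right)} = Y$
$N = -229$ ($N = -9 - 220 = -229$)
$m = 1600$ ($m = \left(\left(3 + 5\right) 5\right)^{2} = \left(8 \cdot 5\right)^{2} = 40^{2} = 1600$)
$\frac{\left(-1\right) N}{m} = \frac{\left(-1\right) \left(-229\right)}{1600} = 229 \cdot \frac{1}{1600} = \frac{229}{1600}$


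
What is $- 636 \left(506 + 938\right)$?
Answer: $-918384$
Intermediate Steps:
$- 636 \left(506 + 938\right) = \left(-636\right) 1444 = -918384$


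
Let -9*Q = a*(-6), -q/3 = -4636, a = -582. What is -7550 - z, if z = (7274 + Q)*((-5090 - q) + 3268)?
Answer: 108309230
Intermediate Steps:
q = 13908 (q = -3*(-4636) = 13908)
Q = -388 (Q = -(-194)*(-6)/3 = -1/9*3492 = -388)
z = -108316780 (z = (7274 - 388)*((-5090 - 1*13908) + 3268) = 6886*((-5090 - 13908) + 3268) = 6886*(-18998 + 3268) = 6886*(-15730) = -108316780)
-7550 - z = -7550 - 1*(-108316780) = -7550 + 108316780 = 108309230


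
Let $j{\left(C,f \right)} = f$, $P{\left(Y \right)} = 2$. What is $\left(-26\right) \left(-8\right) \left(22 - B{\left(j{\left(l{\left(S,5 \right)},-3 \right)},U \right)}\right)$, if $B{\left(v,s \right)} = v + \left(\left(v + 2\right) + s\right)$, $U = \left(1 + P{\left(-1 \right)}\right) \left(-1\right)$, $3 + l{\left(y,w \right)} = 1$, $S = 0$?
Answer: $6032$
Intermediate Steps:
$l{\left(y,w \right)} = -2$ ($l{\left(y,w \right)} = -3 + 1 = -2$)
$U = -3$ ($U = \left(1 + 2\right) \left(-1\right) = 3 \left(-1\right) = -3$)
$B{\left(v,s \right)} = 2 + s + 2 v$ ($B{\left(v,s \right)} = v + \left(\left(2 + v\right) + s\right) = v + \left(2 + s + v\right) = 2 + s + 2 v$)
$\left(-26\right) \left(-8\right) \left(22 - B{\left(j{\left(l{\left(S,5 \right)},-3 \right)},U \right)}\right) = \left(-26\right) \left(-8\right) \left(22 - \left(2 - 3 + 2 \left(-3\right)\right)\right) = 208 \left(22 - \left(2 - 3 - 6\right)\right) = 208 \left(22 - -7\right) = 208 \left(22 + 7\right) = 208 \cdot 29 = 6032$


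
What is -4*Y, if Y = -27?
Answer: 108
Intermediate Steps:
-4*Y = -4*(-27) = 108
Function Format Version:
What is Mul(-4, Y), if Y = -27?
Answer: 108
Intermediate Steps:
Mul(-4, Y) = Mul(-4, -27) = 108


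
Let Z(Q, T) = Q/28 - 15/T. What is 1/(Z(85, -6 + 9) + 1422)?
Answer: 28/39761 ≈ 0.00070421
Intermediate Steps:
Z(Q, T) = -15/T + Q/28 (Z(Q, T) = Q*(1/28) - 15/T = Q/28 - 15/T = -15/T + Q/28)
1/(Z(85, -6 + 9) + 1422) = 1/((-15/(-6 + 9) + (1/28)*85) + 1422) = 1/((-15/3 + 85/28) + 1422) = 1/((-15*⅓ + 85/28) + 1422) = 1/((-5 + 85/28) + 1422) = 1/(-55/28 + 1422) = 1/(39761/28) = 28/39761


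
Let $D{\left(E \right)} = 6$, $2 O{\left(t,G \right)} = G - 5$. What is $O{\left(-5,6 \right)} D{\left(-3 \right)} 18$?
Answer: $54$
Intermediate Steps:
$O{\left(t,G \right)} = - \frac{5}{2} + \frac{G}{2}$ ($O{\left(t,G \right)} = \frac{G - 5}{2} = \frac{-5 + G}{2} = - \frac{5}{2} + \frac{G}{2}$)
$O{\left(-5,6 \right)} D{\left(-3 \right)} 18 = \left(- \frac{5}{2} + \frac{1}{2} \cdot 6\right) 6 \cdot 18 = \left(- \frac{5}{2} + 3\right) 6 \cdot 18 = \frac{1}{2} \cdot 6 \cdot 18 = 3 \cdot 18 = 54$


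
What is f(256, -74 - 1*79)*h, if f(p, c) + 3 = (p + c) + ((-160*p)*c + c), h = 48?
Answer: 300807696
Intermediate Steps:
f(p, c) = -3 + p + 2*c - 160*c*p (f(p, c) = -3 + ((p + c) + ((-160*p)*c + c)) = -3 + ((c + p) + (-160*c*p + c)) = -3 + ((c + p) + (c - 160*c*p)) = -3 + (p + 2*c - 160*c*p) = -3 + p + 2*c - 160*c*p)
f(256, -74 - 1*79)*h = (-3 + 256 + 2*(-74 - 1*79) - 160*(-74 - 1*79)*256)*48 = (-3 + 256 + 2*(-74 - 79) - 160*(-74 - 79)*256)*48 = (-3 + 256 + 2*(-153) - 160*(-153)*256)*48 = (-3 + 256 - 306 + 6266880)*48 = 6266827*48 = 300807696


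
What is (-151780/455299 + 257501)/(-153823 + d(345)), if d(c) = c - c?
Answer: -117239796019/70035458077 ≈ -1.6740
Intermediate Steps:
d(c) = 0
(-151780/455299 + 257501)/(-153823 + d(345)) = (-151780/455299 + 257501)/(-153823 + 0) = (-151780*1/455299 + 257501)/(-153823) = (-151780/455299 + 257501)*(-1/153823) = (117239796019/455299)*(-1/153823) = -117239796019/70035458077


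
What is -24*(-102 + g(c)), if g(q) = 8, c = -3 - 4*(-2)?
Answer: 2256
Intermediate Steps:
c = 5 (c = -3 + 8 = 5)
-24*(-102 + g(c)) = -24*(-102 + 8) = -24*(-94) = 2256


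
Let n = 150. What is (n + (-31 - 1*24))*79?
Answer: 7505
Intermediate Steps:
(n + (-31 - 1*24))*79 = (150 + (-31 - 1*24))*79 = (150 + (-31 - 24))*79 = (150 - 55)*79 = 95*79 = 7505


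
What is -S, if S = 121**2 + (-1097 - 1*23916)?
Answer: 10372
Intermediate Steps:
S = -10372 (S = 14641 + (-1097 - 23916) = 14641 - 25013 = -10372)
-S = -1*(-10372) = 10372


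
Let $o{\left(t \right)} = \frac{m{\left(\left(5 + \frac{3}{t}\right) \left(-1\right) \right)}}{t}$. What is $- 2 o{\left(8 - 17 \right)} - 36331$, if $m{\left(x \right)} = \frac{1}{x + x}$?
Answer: $- \frac{1525903}{42} \approx -36331.0$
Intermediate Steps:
$m{\left(x \right)} = \frac{1}{2 x}$
$o{\left(t \right)} = \frac{1}{2 t \left(-5 - \frac{3}{t}\right)}$ ($o{\left(t \right)} = \frac{\frac{1}{2} \frac{1}{\left(5 + \frac{3}{t}\right) \left(-1\right)}}{t} = \frac{\frac{1}{2} \frac{1}{-5 - \frac{3}{t}}}{t} = \frac{1}{2 t \left(-5 - \frac{3}{t}\right)}$)
$- 2 o{\left(8 - 17 \right)} - 36331 = - 2 \left(- \frac{1}{6 + 10 \left(8 - 17\right)}\right) - 36331 = - 2 \left(- \frac{1}{6 + 10 \left(-9\right)}\right) - 36331 = - 2 \left(- \frac{1}{6 - 90}\right) - 36331 = - 2 \left(- \frac{1}{-84}\right) - 36331 = - 2 \left(\left(-1\right) \left(- \frac{1}{84}\right)\right) - 36331 = \left(-2\right) \frac{1}{84} - 36331 = - \frac{1}{42} - 36331 = - \frac{1525903}{42}$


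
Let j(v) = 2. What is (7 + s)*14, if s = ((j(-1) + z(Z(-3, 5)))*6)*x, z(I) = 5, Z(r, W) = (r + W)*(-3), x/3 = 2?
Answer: 3626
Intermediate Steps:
x = 6 (x = 3*2 = 6)
Z(r, W) = -3*W - 3*r (Z(r, W) = (W + r)*(-3) = -3*W - 3*r)
s = 252 (s = ((2 + 5)*6)*6 = (7*6)*6 = 42*6 = 252)
(7 + s)*14 = (7 + 252)*14 = 259*14 = 3626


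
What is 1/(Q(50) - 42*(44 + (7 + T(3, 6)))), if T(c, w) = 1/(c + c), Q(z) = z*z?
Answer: 1/351 ≈ 0.0028490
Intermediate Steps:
Q(z) = z²
T(c, w) = 1/(2*c)
1/(Q(50) - 42*(44 + (7 + T(3, 6)))) = 1/(50² - 42*(44 + (7 + (½)/3))) = 1/(2500 - 42*(44 + (7 + (½)*(⅓)))) = 1/(2500 - 42*(44 + (7 + ⅙))) = 1/(2500 - 42*(44 + 43/6)) = 1/(2500 - 42*307/6) = 1/(2500 - 2149) = 1/351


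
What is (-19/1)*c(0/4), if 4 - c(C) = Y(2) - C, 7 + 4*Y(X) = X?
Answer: -399/4 ≈ -99.750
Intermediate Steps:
Y(X) = -7/4 + X/4
c(C) = 21/4 + C (c(C) = 4 - ((-7/4 + (1/4)*2) - C) = 4 - ((-7/4 + 1/2) - C) = 4 - (-5/4 - C) = 4 + (5/4 + C) = 21/4 + C)
(-19/1)*c(0/4) = (-19/1)*(21/4 + 0/4) = (1*(-19))*(21/4 + 0*(1/4)) = -19*(21/4 + 0) = -19*21/4 = -399/4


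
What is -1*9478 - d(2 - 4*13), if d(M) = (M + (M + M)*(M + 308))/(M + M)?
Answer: -19473/2 ≈ -9736.5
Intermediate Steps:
d(M) = (M + 2*M*(308 + M))/(2*M) (d(M) = (M + (2*M)*(308 + M))/((2*M)) = (M + 2*M*(308 + M))*(1/(2*M)) = (M + 2*M*(308 + M))/(2*M))
-1*9478 - d(2 - 4*13) = -1*9478 - (617/2 + (2 - 4*13)) = -9478 - (617/2 + (2 - 52)) = -9478 - (617/2 - 50) = -9478 - 1*517/2 = -9478 - 517/2 = -19473/2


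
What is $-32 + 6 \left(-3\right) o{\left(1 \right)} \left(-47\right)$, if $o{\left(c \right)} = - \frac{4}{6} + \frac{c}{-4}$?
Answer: $- \frac{1615}{2} \approx -807.5$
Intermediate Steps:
$o{\left(c \right)} = - \frac{2}{3} - \frac{c}{4}$ ($o{\left(c \right)} = \left(-4\right) \frac{1}{6} + c \left(- \frac{1}{4}\right) = - \frac{2}{3} - \frac{c}{4}$)
$-32 + 6 \left(-3\right) o{\left(1 \right)} \left(-47\right) = -32 + 6 \left(-3\right) \left(- \frac{2}{3} - \frac{1}{4}\right) \left(-47\right) = -32 + - 18 \left(- \frac{2}{3} - \frac{1}{4}\right) \left(-47\right) = -32 + \left(-18\right) \left(- \frac{11}{12}\right) \left(-47\right) = -32 + \frac{33}{2} \left(-47\right) = -32 - \frac{1551}{2} = - \frac{1615}{2}$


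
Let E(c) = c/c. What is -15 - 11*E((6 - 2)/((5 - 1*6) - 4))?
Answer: -26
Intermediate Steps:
E(c) = 1
-15 - 11*E((6 - 2)/((5 - 1*6) - 4)) = -15 - 11*1 = -15 - 11 = -26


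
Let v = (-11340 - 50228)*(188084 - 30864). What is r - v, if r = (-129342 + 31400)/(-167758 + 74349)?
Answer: 904173055250582/93409 ≈ 9.6797e+9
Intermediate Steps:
v = -9679720960 (v = -61568*157220 = -9679720960)
r = 97942/93409 (r = -97942/(-93409) = -97942*(-1/93409) = 97942/93409 ≈ 1.0485)
r - v = 97942/93409 - 1*(-9679720960) = 97942/93409 + 9679720960 = 904173055250582/93409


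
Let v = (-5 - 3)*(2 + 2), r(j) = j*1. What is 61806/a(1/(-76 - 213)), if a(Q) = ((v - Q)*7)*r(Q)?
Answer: 5162098926/64729 ≈ 79749.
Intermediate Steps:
r(j) = j
v = -32 (v = -8*4 = -32)
a(Q) = Q*(-224 - 7*Q) (a(Q) = ((-32 - Q)*7)*Q = (-224 - 7*Q)*Q = Q*(-224 - 7*Q))
61806/a(1/(-76 - 213)) = 61806/((-7*(32 + 1/(-76 - 213))/(-76 - 213))) = 61806/((-7*(32 + 1/(-289))/(-289))) = 61806/((-7*(-1/289)*(32 - 1/289))) = 61806/((-7*(-1/289)*9247/289)) = 61806/(64729/83521) = 61806*(83521/64729) = 5162098926/64729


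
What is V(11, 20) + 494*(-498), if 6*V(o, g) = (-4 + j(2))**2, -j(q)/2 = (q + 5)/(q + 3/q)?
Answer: -738004/3 ≈ -2.4600e+5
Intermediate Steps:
j(q) = -2*(5 + q)/(q + 3/q) (j(q) = -2*(q + 5)/(q + 3/q) = -2*(5 + q)/(q + 3/q))
V(o, g) = 32/3 (V(o, g) = (-4 - 2*2*(5 + 2)/(3 + 2**2))**2/6 = (-4 - 2*2*7/(3 + 4))**2/6 = (-4 - 2*2*7/7)**2/6 = (-4 - 2*2*1/7*7)**2/6 = (-4 - 4)**2/6 = (1/6)*(-8)**2 = (1/6)*64 = 32/3)
V(11, 20) + 494*(-498) = 32/3 + 494*(-498) = 32/3 - 246012 = -738004/3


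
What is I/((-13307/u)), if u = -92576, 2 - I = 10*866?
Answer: -801523008/13307 ≈ -60233.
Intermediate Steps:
I = -8658 (I = 2 - 10*866 = 2 - 1*8660 = 2 - 8660 = -8658)
I/((-13307/u)) = -8658/((-13307/(-92576))) = -8658/((-13307*(-1/92576))) = -8658/13307/92576 = -8658*92576/13307 = -801523008/13307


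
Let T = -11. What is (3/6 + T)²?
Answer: 441/4 ≈ 110.25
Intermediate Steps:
(3/6 + T)² = (3/6 - 11)² = ((⅙)*3 - 11)² = (½ - 11)² = (-21/2)² = 441/4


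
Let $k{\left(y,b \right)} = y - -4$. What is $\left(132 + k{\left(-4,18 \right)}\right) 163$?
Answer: $21516$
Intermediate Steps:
$k{\left(y,b \right)} = 4 + y$ ($k{\left(y,b \right)} = y + 4 = 4 + y$)
$\left(132 + k{\left(-4,18 \right)}\right) 163 = \left(132 + \left(4 - 4\right)\right) 163 = \left(132 + 0\right) 163 = 132 \cdot 163 = 21516$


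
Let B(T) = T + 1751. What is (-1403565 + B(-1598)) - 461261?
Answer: -1864673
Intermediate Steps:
B(T) = 1751 + T
(-1403565 + B(-1598)) - 461261 = (-1403565 + (1751 - 1598)) - 461261 = (-1403565 + 153) - 461261 = -1403412 - 461261 = -1864673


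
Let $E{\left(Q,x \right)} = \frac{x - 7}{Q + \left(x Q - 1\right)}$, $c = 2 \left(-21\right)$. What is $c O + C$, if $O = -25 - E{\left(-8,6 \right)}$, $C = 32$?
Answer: $\frac{20572}{19} \approx 1082.7$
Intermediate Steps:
$c = -42$
$E{\left(Q,x \right)} = \frac{-7 + x}{-1 + Q + Q x}$ ($E{\left(Q,x \right)} = \frac{-7 + x}{Q + \left(Q x - 1\right)} = \frac{-7 + x}{Q + \left(-1 + Q x\right)} = \frac{-7 + x}{-1 + Q + Q x}$)
$O = - \frac{1426}{57}$ ($O = -25 - \frac{-7 + 6}{-1 - 8 - 48} = -25 - \frac{1}{-1 - 8 - 48} \left(-1\right) = -25 - \frac{1}{-57} \left(-1\right) = -25 - \left(- \frac{1}{57}\right) \left(-1\right) = -25 - \frac{1}{57} = - \frac{1426}{57} \approx -25.018$)
$c O + C = \left(-42\right) \left(- \frac{1426}{57}\right) + 32 = \frac{19964}{19} + 32 = \frac{20572}{19}$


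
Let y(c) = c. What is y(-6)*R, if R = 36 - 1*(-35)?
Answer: -426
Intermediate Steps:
R = 71 (R = 36 + 35 = 71)
y(-6)*R = -6*71 = -426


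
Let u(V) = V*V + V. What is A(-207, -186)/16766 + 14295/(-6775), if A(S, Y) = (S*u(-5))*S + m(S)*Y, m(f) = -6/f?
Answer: 12802565909/261256195 ≈ 49.004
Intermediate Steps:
u(V) = V + V² (u(V) = V² + V = V + V²)
A(S, Y) = 20*S² - 6*Y/S (A(S, Y) = (S*(-5*(1 - 5)))*S + (-6/S)*Y = (S*(-5*(-4)))*S - 6*Y/S = (S*20)*S - 6*Y/S = (20*S)*S - 6*Y/S = 20*S² - 6*Y/S)
A(-207, -186)/16766 + 14295/(-6775) = (2*(-3*(-186) + 10*(-207)³)/(-207))/16766 + 14295/(-6775) = (2*(-1/207)*(558 + 10*(-8869743)))*(1/16766) + 14295*(-1/6775) = (2*(-1/207)*(558 - 88697430))*(1/16766) - 2859/1355 = (2*(-1/207)*(-88696872))*(1/16766) - 2859/1355 = (19710416/23)*(1/16766) - 2859/1355 = 9855208/192809 - 2859/1355 = 12802565909/261256195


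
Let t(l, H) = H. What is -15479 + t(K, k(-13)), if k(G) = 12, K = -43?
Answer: -15467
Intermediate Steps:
-15479 + t(K, k(-13)) = -15479 + 12 = -15467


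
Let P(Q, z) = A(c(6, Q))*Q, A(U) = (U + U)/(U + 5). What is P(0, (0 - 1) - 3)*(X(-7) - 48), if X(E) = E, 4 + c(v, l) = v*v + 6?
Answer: 0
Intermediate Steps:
c(v, l) = 2 + v² (c(v, l) = -4 + (v*v + 6) = -4 + (v² + 6) = -4 + (6 + v²) = 2 + v²)
A(U) = 2*U/(5 + U) (A(U) = (2*U)/(5 + U) = 2*U/(5 + U))
P(Q, z) = 76*Q/43 (P(Q, z) = (2*(2 + 6²)/(5 + (2 + 6²)))*Q = (2*(2 + 36)/(5 + (2 + 36)))*Q = (2*38/(5 + 38))*Q = (2*38/43)*Q = (2*38*(1/43))*Q = 76*Q/43)
P(0, (0 - 1) - 3)*(X(-7) - 48) = ((76/43)*0)*(-7 - 48) = 0*(-55) = 0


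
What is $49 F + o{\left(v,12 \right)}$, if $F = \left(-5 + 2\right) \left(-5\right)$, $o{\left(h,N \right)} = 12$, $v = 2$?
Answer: $747$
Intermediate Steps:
$F = 15$ ($F = \left(-3\right) \left(-5\right) = 15$)
$49 F + o{\left(v,12 \right)} = 49 \cdot 15 + 12 = 735 + 12 = 747$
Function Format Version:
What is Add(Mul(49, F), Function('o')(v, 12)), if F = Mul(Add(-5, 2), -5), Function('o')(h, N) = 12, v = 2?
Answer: 747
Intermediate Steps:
F = 15 (F = Mul(-3, -5) = 15)
Add(Mul(49, F), Function('o')(v, 12)) = Add(Mul(49, 15), 12) = Add(735, 12) = 747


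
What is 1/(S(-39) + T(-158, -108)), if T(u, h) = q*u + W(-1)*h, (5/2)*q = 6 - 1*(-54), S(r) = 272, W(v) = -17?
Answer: -1/1684 ≈ -0.00059382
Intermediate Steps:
q = 24 (q = 2*(6 - 1*(-54))/5 = 2*(6 + 54)/5 = (⅖)*60 = 24)
T(u, h) = -17*h + 24*u (T(u, h) = 24*u - 17*h = -17*h + 24*u)
1/(S(-39) + T(-158, -108)) = 1/(272 + (-17*(-108) + 24*(-158))) = 1/(272 + (1836 - 3792)) = 1/(272 - 1956) = 1/(-1684) = -1/1684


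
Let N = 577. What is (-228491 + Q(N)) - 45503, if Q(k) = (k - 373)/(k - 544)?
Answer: -3013866/11 ≈ -2.7399e+5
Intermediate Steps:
Q(k) = (-373 + k)/(-544 + k)
(-228491 + Q(N)) - 45503 = (-228491 + (-373 + 577)/(-544 + 577)) - 45503 = (-228491 + 204/33) - 45503 = (-228491 + (1/33)*204) - 45503 = (-228491 + 68/11) - 45503 = -2513333/11 - 45503 = -3013866/11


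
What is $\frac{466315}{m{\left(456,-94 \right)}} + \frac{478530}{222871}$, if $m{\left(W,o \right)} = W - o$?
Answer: $\frac{1894386943}{2228710} \approx 849.99$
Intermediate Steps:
$\frac{466315}{m{\left(456,-94 \right)}} + \frac{478530}{222871} = \frac{466315}{456 - -94} + \frac{478530}{222871} = \frac{466315}{456 + 94} + 478530 \cdot \frac{1}{222871} = \frac{466315}{550} + \frac{478530}{222871} = 466315 \cdot \frac{1}{550} + \frac{478530}{222871} = \frac{93263}{110} + \frac{478530}{222871} = \frac{1894386943}{2228710}$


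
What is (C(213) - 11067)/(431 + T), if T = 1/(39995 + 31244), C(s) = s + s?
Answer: -252684733/10234670 ≈ -24.689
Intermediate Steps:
C(s) = 2*s
T = 1/71239 ≈ 1.4037e-5
(C(213) - 11067)/(431 + T) = (2*213 - 11067)/(431 + 1/71239) = (426 - 11067)/(30704010/71239) = -10641*71239/30704010 = -252684733/10234670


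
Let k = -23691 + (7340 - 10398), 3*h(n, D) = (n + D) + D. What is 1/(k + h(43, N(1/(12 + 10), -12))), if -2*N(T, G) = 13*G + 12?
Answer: -3/80060 ≈ -3.7472e-5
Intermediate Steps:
N(T, G) = -6 - 13*G/2 (N(T, G) = -(13*G + 12)/2 = -(12 + 13*G)/2 = -6 - 13*G/2)
h(n, D) = n/3 + 2*D/3 (h(n, D) = ((n + D) + D)/3 = ((D + n) + D)/3 = (n + 2*D)/3 = n/3 + 2*D/3)
k = -26749 (k = -23691 - 3058 = -26749)
1/(k + h(43, N(1/(12 + 10), -12))) = 1/(-26749 + ((1/3)*43 + 2*(-6 - 13/2*(-12))/3)) = 1/(-26749 + (43/3 + 2*(-6 + 78)/3)) = 1/(-26749 + (43/3 + (2/3)*72)) = 1/(-26749 + (43/3 + 48)) = 1/(-26749 + 187/3) = 1/(-80060/3) = -3/80060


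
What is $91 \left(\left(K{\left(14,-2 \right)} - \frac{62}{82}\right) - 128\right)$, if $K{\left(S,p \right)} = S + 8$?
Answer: $- \frac{398307}{41} \approx -9714.8$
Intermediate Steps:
$K{\left(S,p \right)} = 8 + S$
$91 \left(\left(K{\left(14,-2 \right)} - \frac{62}{82}\right) - 128\right) = 91 \left(\left(\left(8 + 14\right) - \frac{62}{82}\right) - 128\right) = 91 \left(\left(22 - 62 \cdot \frac{1}{82}\right) - 128\right) = 91 \left(\left(22 - \frac{31}{41}\right) - 128\right) = 91 \left(\frac{871}{41} - 128\right) = 91 \left(- \frac{4377}{41}\right) = - \frac{398307}{41}$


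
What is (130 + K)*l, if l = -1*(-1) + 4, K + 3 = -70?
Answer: 285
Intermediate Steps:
K = -73 (K = -3 - 70 = -73)
l = 5 (l = 1 + 4 = 5)
(130 + K)*l = (130 - 73)*5 = 57*5 = 285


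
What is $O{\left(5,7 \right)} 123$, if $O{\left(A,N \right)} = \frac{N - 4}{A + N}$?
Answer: $\frac{123}{4} \approx 30.75$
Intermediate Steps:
$O{\left(A,N \right)} = \frac{-4 + N}{A + N}$
$O{\left(5,7 \right)} 123 = \frac{-4 + 7}{5 + 7} \cdot 123 = \frac{1}{12} \cdot 3 \cdot 123 = \frac{1}{4} \cdot 123 = \frac{123}{4}$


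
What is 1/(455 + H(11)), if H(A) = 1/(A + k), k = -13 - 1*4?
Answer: 6/2729 ≈ 0.0021986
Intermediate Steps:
k = -17 (k = -13 - 4 = -17)
H(A) = 1/(-17 + A) (H(A) = 1/(A - 17) = 1/(-17 + A))
1/(455 + H(11)) = 1/(455 + 1/(-17 + 11)) = 1/(455 + 1/(-6)) = 1/(455 - 1/6) = 1/(2729/6) = 6/2729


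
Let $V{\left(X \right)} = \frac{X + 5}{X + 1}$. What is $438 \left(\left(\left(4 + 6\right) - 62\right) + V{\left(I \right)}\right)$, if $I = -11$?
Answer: $- \frac{112566}{5} \approx -22513.0$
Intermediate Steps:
$V{\left(X \right)} = \frac{5 + X}{1 + X}$
$438 \left(\left(\left(4 + 6\right) - 62\right) + V{\left(I \right)}\right) = 438 \left(\left(\left(4 + 6\right) - 62\right) + \frac{5 - 11}{1 - 11}\right) = 438 \left(\left(10 - 62\right) + \frac{1}{-10} \left(-6\right)\right) = 438 \left(-52 - - \frac{3}{5}\right) = 438 \left(-52 + \frac{3}{5}\right) = 438 \left(- \frac{257}{5}\right) = - \frac{112566}{5}$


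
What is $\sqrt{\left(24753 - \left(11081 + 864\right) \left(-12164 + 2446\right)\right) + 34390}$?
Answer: $3 \sqrt{12904517} \approx 10777.0$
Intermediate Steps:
$\sqrt{\left(24753 - \left(11081 + 864\right) \left(-12164 + 2446\right)\right) + 34390} = \sqrt{\left(24753 - 11945 \left(-9718\right)\right) + 34390} = \sqrt{\left(24753 - -116081510\right) + 34390} = \sqrt{\left(24753 + 116081510\right) + 34390} = \sqrt{116106263 + 34390} = \sqrt{116140653} = 3 \sqrt{12904517}$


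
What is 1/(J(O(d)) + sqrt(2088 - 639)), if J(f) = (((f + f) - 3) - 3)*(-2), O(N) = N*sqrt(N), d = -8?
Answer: 1/(12 + 3*sqrt(161) + 64*I*sqrt(2)) ≈ 0.0046797 - 0.00846*I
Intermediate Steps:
O(N) = N**(3/2)
J(f) = 12 - 4*f (J(f) = ((2*f - 3) - 3)*(-2) = ((-3 + 2*f) - 3)*(-2) = (-6 + 2*f)*(-2) = 12 - 4*f)
1/(J(O(d)) + sqrt(2088 - 639)) = 1/((12 - (-64)*I*sqrt(2)) + sqrt(2088 - 639)) = 1/((12 - (-64)*I*sqrt(2)) + sqrt(1449)) = 1/((12 + 64*I*sqrt(2)) + 3*sqrt(161)) = 1/(12 + 3*sqrt(161) + 64*I*sqrt(2))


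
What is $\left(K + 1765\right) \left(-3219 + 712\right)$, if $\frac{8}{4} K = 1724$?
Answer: $-6585889$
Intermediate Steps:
$K = 862$ ($K = \frac{1}{2} \cdot 1724 = 862$)
$\left(K + 1765\right) \left(-3219 + 712\right) = \left(862 + 1765\right) \left(-3219 + 712\right) = 2627 \left(-2507\right) = -6585889$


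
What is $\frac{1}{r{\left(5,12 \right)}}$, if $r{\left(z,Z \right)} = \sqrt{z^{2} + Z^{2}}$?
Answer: $\frac{1}{13} \approx 0.076923$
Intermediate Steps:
$r{\left(z,Z \right)} = \sqrt{Z^{2} + z^{2}}$
$\frac{1}{r{\left(5,12 \right)}} = \frac{1}{\sqrt{12^{2} + 5^{2}}} = \frac{1}{\sqrt{144 + 25}} = \frac{1}{\sqrt{169}} = \frac{1}{13}$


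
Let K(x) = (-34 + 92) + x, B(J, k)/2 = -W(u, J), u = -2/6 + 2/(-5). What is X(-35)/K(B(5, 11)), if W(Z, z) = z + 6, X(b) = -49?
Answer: -49/36 ≈ -1.3611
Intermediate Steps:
u = -11/15 (u = -2*⅙ + 2*(-⅕) = -⅓ - ⅖ = -11/15 ≈ -0.73333)
W(Z, z) = 6 + z
B(J, k) = -12 - 2*J (B(J, k) = 2*(-(6 + J)) = 2*(-6 - J) = -12 - 2*J)
K(x) = 58 + x
X(-35)/K(B(5, 11)) = -49/(58 + (-12 - 2*5)) = -49/(58 + (-12 - 10)) = -49/(58 - 22) = -49/36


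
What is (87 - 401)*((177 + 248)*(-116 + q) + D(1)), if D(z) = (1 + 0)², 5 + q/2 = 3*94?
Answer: -58451414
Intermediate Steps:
q = 554 (q = -10 + 2*(3*94) = -10 + 2*282 = -10 + 564 = 554)
D(z) = 1 (D(z) = 1² = 1)
(87 - 401)*((177 + 248)*(-116 + q) + D(1)) = (87 - 401)*((177 + 248)*(-116 + 554) + 1) = -314*(425*438 + 1) = -314*(186150 + 1) = -314*186151 = -58451414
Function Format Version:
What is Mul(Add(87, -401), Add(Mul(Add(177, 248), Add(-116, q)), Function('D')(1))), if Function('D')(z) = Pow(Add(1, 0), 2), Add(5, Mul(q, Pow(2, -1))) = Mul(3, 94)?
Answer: -58451414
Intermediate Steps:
q = 554 (q = Add(-10, Mul(2, Mul(3, 94))) = Add(-10, Mul(2, 282)) = Add(-10, 564) = 554)
Function('D')(z) = 1 (Function('D')(z) = Pow(1, 2) = 1)
Mul(Add(87, -401), Add(Mul(Add(177, 248), Add(-116, q)), Function('D')(1))) = Mul(Add(87, -401), Add(Mul(Add(177, 248), Add(-116, 554)), 1)) = Mul(-314, Add(Mul(425, 438), 1)) = Mul(-314, Add(186150, 1)) = Mul(-314, 186151) = -58451414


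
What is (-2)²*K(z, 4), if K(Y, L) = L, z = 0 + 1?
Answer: 16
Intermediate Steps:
z = 1
(-2)²*K(z, 4) = (-2)²*4 = 4*4 = 16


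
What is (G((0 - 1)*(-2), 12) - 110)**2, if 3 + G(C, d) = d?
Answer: 10201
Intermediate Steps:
G(C, d) = -3 + d
(G((0 - 1)*(-2), 12) - 110)**2 = ((-3 + 12) - 110)**2 = (9 - 110)**2 = (-101)**2 = 10201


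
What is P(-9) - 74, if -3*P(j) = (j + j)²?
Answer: -182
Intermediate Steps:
P(j) = -4*j²/3 (P(j) = -(j + j)²/3 = -4*j²/3)
P(-9) - 74 = -4/3*(-9)² - 74 = -4/3*81 - 74 = -108 - 74 = -182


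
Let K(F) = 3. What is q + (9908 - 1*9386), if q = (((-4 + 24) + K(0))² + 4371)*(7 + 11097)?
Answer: 54410122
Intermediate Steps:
q = 54409600 (q = (((-4 + 24) + 3)² + 4371)*(7 + 11097) = ((20 + 3)² + 4371)*11104 = (23² + 4371)*11104 = (529 + 4371)*11104 = 4900*11104 = 54409600)
q + (9908 - 1*9386) = 54409600 + (9908 - 1*9386) = 54409600 + (9908 - 9386) = 54409600 + 522 = 54410122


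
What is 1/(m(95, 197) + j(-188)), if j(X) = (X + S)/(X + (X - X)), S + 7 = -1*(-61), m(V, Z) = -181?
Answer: -94/16947 ≈ -0.0055467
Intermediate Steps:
S = 54 (S = -7 - 1*(-61) = -7 + 61 = 54)
j(X) = (54 + X)/X (j(X) = (X + 54)/(X + (X - X)) = (54 + X)/(X + 0) = (54 + X)/X)
1/(m(95, 197) + j(-188)) = 1/(-181 + (54 - 188)/(-188)) = 1/(-181 - 1/188*(-134)) = 1/(-181 + 67/94) = 1/(-16947/94) = -94/16947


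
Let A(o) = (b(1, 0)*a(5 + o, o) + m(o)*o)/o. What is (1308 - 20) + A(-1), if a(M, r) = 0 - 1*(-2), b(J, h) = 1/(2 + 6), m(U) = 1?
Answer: 5155/4 ≈ 1288.8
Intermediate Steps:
b(J, h) = 1/8
a(M, r) = 2 (a(M, r) = 0 + 2 = 2)
A(o) = (1/4 + o)/o (A(o) = ((1/8)*2 + 1*o)/o = (1/4 + o)/o)
(1308 - 20) + A(-1) = (1308 - 20) + (1/4 - 1)/(-1) = 1288 - 1*(-3/4) = 1288 + 3/4 = 5155/4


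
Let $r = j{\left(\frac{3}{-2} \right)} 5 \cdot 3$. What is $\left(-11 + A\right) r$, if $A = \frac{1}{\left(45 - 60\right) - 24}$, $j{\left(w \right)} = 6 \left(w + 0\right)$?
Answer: $\frac{19350}{13} \approx 1488.5$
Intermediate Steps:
$j{\left(w \right)} = 6 w$
$r = -135$ ($r = 6 \frac{3}{-2} \cdot 5 \cdot 3 = 6 \cdot 3 \left(- \frac{1}{2}\right) 5 \cdot 3 = 6 \left(- \frac{3}{2}\right) 5 \cdot 3 = \left(-9\right) 5 \cdot 3 = \left(-45\right) 3 = -135$)
$A = - \frac{1}{39}$ ($A = \frac{1}{\left(45 - 60\right) - 24} = \frac{1}{-15 - 24} = \frac{1}{-39} = - \frac{1}{39} \approx -0.025641$)
$\left(-11 + A\right) r = \left(-11 - \frac{1}{39}\right) \left(-135\right) = \left(- \frac{430}{39}\right) \left(-135\right) = \frac{19350}{13}$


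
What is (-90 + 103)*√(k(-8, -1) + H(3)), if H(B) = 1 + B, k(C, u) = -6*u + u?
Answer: 39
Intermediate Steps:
k(C, u) = -5*u
(-90 + 103)*√(k(-8, -1) + H(3)) = (-90 + 103)*√(-5*(-1) + (1 + 3)) = 13*√(5 + 4) = 13*√9 = 13*3 = 39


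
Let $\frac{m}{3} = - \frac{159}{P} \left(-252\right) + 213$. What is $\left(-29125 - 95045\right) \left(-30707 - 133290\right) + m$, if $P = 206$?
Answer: $\frac{2097441397389}{103} \approx 2.0364 \cdot 10^{10}$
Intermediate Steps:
$m = \frac{125919}{103}$ ($m = 3 \left(- \frac{159}{206} \left(-252\right) + 213\right) = 3 \left(\left(-159\right) \frac{1}{206} \left(-252\right) + 213\right) = 3 \left(\left(- \frac{159}{206}\right) \left(-252\right) + 213\right) = 3 \left(\frac{20034}{103} + 213\right) = 3 \cdot \frac{41973}{103} = \frac{125919}{103} \approx 1222.5$)
$\left(-29125 - 95045\right) \left(-30707 - 133290\right) + m = \left(-29125 - 95045\right) \left(-30707 - 133290\right) + \frac{125919}{103} = \left(-124170\right) \left(-163997\right) + \frac{125919}{103} = 20363507490 + \frac{125919}{103} = \frac{2097441397389}{103}$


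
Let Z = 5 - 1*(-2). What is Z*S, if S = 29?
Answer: 203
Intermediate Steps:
Z = 7 (Z = 5 + 2 = 7)
Z*S = 7*29 = 203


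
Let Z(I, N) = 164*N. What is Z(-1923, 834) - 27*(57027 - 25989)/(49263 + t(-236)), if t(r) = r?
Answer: 6704878926/49027 ≈ 1.3676e+5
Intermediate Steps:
Z(-1923, 834) - 27*(57027 - 25989)/(49263 + t(-236)) = 164*834 - 27*(57027 - 25989)/(49263 - 236) = 136776 - 838026/49027 = 6704878926/49027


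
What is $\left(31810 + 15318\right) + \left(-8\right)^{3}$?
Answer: $46616$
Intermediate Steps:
$\left(31810 + 15318\right) + \left(-8\right)^{3} = 47128 - 512 = 46616$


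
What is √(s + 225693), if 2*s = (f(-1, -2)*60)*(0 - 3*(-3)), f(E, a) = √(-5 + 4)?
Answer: 3*√(25077 + 30*I) ≈ 475.07 + 0.28417*I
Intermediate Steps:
f(E, a) = I (f(E, a) = √(-1) = I)
s = 270*I (s = ((I*60)*(0 - 3*(-3)))/2 = ((60*I)*(0 + 9))/2 = ((60*I)*9)/2 = (540*I)/2 = 270*I ≈ 270.0*I)
√(s + 225693) = √(270*I + 225693) = √(225693 + 270*I)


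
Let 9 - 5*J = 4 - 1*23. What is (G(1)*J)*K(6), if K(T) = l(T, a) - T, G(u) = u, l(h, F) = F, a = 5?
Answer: -28/5 ≈ -5.6000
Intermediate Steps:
K(T) = 5 - T
J = 28/5 (J = 9/5 - (4 - 1*23)/5 = 9/5 - (4 - 23)/5 = 9/5 - ⅕*(-19) = 9/5 + 19/5 = 28/5 ≈ 5.6000)
(G(1)*J)*K(6) = (1*(28/5))*(5 - 1*6) = 28*(5 - 6)/5 = (28/5)*(-1) = -28/5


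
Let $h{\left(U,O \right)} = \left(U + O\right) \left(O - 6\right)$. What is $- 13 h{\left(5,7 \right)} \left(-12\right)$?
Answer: $1872$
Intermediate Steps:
$h{\left(U,O \right)} = \left(-6 + O\right) \left(O + U\right)$ ($h{\left(U,O \right)} = \left(O + U\right) \left(-6 + O\right) = \left(-6 + O\right) \left(O + U\right)$)
$- 13 h{\left(5,7 \right)} \left(-12\right) = - 13 \left(7^{2} - 42 - 30 + 7 \cdot 5\right) \left(-12\right) = - 13 \left(49 - 42 - 30 + 35\right) \left(-12\right) = \left(-13\right) 12 \left(-12\right) = \left(-156\right) \left(-12\right) = 1872$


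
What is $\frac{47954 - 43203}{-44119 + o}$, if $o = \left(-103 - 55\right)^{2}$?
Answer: $- \frac{4751}{19155} \approx -0.24803$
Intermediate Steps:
$o = 24964$ ($o = \left(-158\right)^{2} = 24964$)
$\frac{47954 - 43203}{-44119 + o} = \frac{47954 - 43203}{-44119 + 24964} = \frac{4751}{-19155} = 4751 \left(- \frac{1}{19155}\right) = - \frac{4751}{19155}$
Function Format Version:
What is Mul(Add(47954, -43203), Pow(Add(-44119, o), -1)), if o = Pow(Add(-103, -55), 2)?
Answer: Rational(-4751, 19155) ≈ -0.24803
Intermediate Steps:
o = 24964 (o = Pow(-158, 2) = 24964)
Mul(Add(47954, -43203), Pow(Add(-44119, o), -1)) = Mul(Add(47954, -43203), Pow(Add(-44119, 24964), -1)) = Mul(4751, Pow(-19155, -1)) = Mul(4751, Rational(-1, 19155)) = Rational(-4751, 19155)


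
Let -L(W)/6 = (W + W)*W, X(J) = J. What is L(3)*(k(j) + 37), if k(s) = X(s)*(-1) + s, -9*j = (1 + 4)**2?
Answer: -3996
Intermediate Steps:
L(W) = -12*W**2 (L(W) = -6*(W + W)*W = -6*2*W*W = -12*W**2)
j = -25/9 (j = -(1 + 4)**2/9 = -1/9*5**2 = -1/9*25 = -25/9 ≈ -2.7778)
k(s) = 0 (k(s) = s*(-1) + s = -s + s = 0)
L(3)*(k(j) + 37) = (-12*3**2)*(0 + 37) = -12*9*37 = -108*37 = -3996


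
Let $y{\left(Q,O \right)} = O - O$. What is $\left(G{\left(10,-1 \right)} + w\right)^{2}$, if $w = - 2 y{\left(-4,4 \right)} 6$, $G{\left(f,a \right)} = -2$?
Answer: $4$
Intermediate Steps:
$y{\left(Q,O \right)} = 0$
$w = 0$ ($w = \left(-2\right) 0 \cdot 6 = 0 \cdot 6 = 0$)
$\left(G{\left(10,-1 \right)} + w\right)^{2} = \left(-2 + 0\right)^{2} = \left(-2\right)^{2} = 4$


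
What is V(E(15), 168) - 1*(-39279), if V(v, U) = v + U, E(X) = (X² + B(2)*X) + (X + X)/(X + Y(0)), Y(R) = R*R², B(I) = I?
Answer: 39704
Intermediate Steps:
Y(R) = R³
E(X) = 2 + X² + 2*X (E(X) = (X² + 2*X) + (X + X)/(X + 0³) = (X² + 2*X) + (2*X)/(X + 0) = (X² + 2*X) + (2*X)/X = (X² + 2*X) + 2 = 2 + X² + 2*X)
V(v, U) = U + v
V(E(15), 168) - 1*(-39279) = (168 + (2 + 15² + 2*15)) - 1*(-39279) = (168 + (2 + 225 + 30)) + 39279 = (168 + 257) + 39279 = 425 + 39279 = 39704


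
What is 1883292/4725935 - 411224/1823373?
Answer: 1490525889476/8617142278755 ≈ 0.17297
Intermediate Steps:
1883292/4725935 - 411224/1823373 = 1490525889476/8617142278755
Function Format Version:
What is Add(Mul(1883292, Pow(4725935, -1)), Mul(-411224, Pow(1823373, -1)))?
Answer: Rational(1490525889476, 8617142278755) ≈ 0.17297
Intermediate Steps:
Add(Mul(1883292, Pow(4725935, -1)), Mul(-411224, Pow(1823373, -1))) = Add(Mul(1883292, Rational(1, 4725935)), Mul(-411224, Rational(1, 1823373))) = Add(Rational(1883292, 4725935), Rational(-411224, 1823373)) = Rational(1490525889476, 8617142278755)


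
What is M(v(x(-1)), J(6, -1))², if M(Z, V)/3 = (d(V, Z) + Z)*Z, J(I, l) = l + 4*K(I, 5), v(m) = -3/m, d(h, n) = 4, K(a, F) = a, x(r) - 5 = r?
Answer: 13689/256 ≈ 53.473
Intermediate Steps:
x(r) = 5 + r
J(I, l) = l + 4*I
M(Z, V) = 3*Z*(4 + Z) (M(Z, V) = 3*((4 + Z)*Z) = 3*(Z*(4 + Z)) = 3*Z*(4 + Z))
M(v(x(-1)), J(6, -1))² = (3*(-3/(5 - 1))*(4 - 3/(5 - 1)))² = (3*(-3/4)*(4 - 3/4))² = (3*(-3*¼)*(4 - 3*¼))² = (3*(-¾)*(4 - ¾))² = (3*(-¾)*(13/4))² = (-117/16)² = 13689/256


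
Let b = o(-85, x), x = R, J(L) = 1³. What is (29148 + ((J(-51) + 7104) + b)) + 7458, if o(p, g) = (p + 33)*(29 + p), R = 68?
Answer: 46623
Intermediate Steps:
J(L) = 1
x = 68
o(p, g) = (29 + p)*(33 + p) (o(p, g) = (33 + p)*(29 + p) = (29 + p)*(33 + p))
b = 2912 (b = 957 + (-85)² + 62*(-85) = 957 + 7225 - 5270 = 2912)
(29148 + ((J(-51) + 7104) + b)) + 7458 = (29148 + ((1 + 7104) + 2912)) + 7458 = (29148 + (7105 + 2912)) + 7458 = (29148 + 10017) + 7458 = 39165 + 7458 = 46623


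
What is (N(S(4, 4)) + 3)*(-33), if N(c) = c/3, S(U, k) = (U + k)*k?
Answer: -451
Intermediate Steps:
S(U, k) = k*(U + k)
N(c) = c/3 (N(c) = c*(1/3) = c/3)
(N(S(4, 4)) + 3)*(-33) = ((4*(4 + 4))/3 + 3)*(-33) = ((4*8)/3 + 3)*(-33) = ((1/3)*32 + 3)*(-33) = (32/3 + 3)*(-33) = (41/3)*(-33) = -451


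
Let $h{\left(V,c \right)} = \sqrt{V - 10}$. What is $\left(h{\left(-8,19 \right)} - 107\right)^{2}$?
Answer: $11431 - 642 i \sqrt{2} \approx 11431.0 - 907.92 i$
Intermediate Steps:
$h{\left(V,c \right)} = \sqrt{-10 + V}$
$\left(h{\left(-8,19 \right)} - 107\right)^{2} = \left(\sqrt{-10 - 8} - 107\right)^{2} = \left(\sqrt{-18} - 107\right)^{2} = \left(3 i \sqrt{2} - 107\right)^{2} = \left(-107 + 3 i \sqrt{2}\right)^{2}$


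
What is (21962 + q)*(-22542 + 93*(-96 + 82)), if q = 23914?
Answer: -1093867344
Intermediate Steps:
(21962 + q)*(-22542 + 93*(-96 + 82)) = (21962 + 23914)*(-22542 + 93*(-96 + 82)) = 45876*(-22542 + 93*(-14)) = 45876*(-22542 - 1302) = 45876*(-23844) = -1093867344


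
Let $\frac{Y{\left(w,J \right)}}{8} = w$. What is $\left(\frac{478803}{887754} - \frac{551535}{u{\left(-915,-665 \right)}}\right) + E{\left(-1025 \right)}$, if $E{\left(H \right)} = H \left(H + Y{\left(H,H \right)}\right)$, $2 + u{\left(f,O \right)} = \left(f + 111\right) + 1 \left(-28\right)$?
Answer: $\frac{194480841746572}{20566301} \approx 9.4563 \cdot 10^{6}$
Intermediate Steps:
$Y{\left(w,J \right)} = 8 w$
$u{\left(f,O \right)} = 81 + f$ ($u{\left(f,O \right)} = -2 + \left(\left(f + 111\right) + 1 \left(-28\right)\right) = -2 + \left(\left(111 + f\right) - 28\right) = -2 + \left(83 + f\right) = 81 + f$)
$E{\left(H \right)} = 9 H^{2}$ ($E{\left(H \right)} = H \left(H + 8 H\right) = H 9 H = 9 H^{2}$)
$\left(\frac{478803}{887754} - \frac{551535}{u{\left(-915,-665 \right)}}\right) + E{\left(-1025 \right)} = \left(\frac{478803}{887754} - \frac{551535}{81 - 915}\right) + 9 \left(-1025\right)^{2} = \left(478803 \cdot \frac{1}{887754} - \frac{551535}{-834}\right) + 9 \cdot 1050625 = \left(\frac{159601}{295918} - - \frac{183845}{278}\right) + 9455625 = \left(\frac{159601}{295918} + \frac{183845}{278}\right) + 9455625 = \frac{13611853447}{20566301} + 9455625 = \frac{194480841746572}{20566301}$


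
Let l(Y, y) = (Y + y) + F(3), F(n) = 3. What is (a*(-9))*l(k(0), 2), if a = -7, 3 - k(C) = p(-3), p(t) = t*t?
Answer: -63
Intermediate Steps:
p(t) = t**2
k(C) = -6 (k(C) = 3 - 1*(-3)**2 = 3 - 1*9 = 3 - 9 = -6)
l(Y, y) = 3 + Y + y (l(Y, y) = (Y + y) + 3 = 3 + Y + y)
(a*(-9))*l(k(0), 2) = (-7*(-9))*(3 - 6 + 2) = 63*(-1) = -63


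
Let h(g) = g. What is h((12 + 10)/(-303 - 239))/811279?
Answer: -11/219856609 ≈ -5.0033e-8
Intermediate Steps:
h((12 + 10)/(-303 - 239))/811279 = ((12 + 10)/(-303 - 239))/811279 = (22/(-542))*(1/811279) = (22*(-1/542))*(1/811279) = -11/271*1/811279 = -11/219856609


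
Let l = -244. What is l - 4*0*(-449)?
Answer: -244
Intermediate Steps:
l - 4*0*(-449) = -244 - 4*0*(-449) = -244 + 0*(-449) = -244 + 0 = -244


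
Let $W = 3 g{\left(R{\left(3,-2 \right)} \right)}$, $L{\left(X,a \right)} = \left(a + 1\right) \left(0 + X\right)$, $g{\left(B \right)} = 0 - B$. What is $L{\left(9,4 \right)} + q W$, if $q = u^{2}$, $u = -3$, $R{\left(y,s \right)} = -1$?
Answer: $72$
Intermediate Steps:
$g{\left(B \right)} = - B$
$L{\left(X,a \right)} = X \left(1 + a\right)$ ($L{\left(X,a \right)} = \left(1 + a\right) X = X \left(1 + a\right)$)
$W = 3$ ($W = 3 \left(\left(-1\right) \left(-1\right)\right) = 3 \cdot 1 = 3$)
$q = 9$ ($q = \left(-3\right)^{2} = 9$)
$L{\left(9,4 \right)} + q W = 9 \left(1 + 4\right) + 9 \cdot 3 = 9 \cdot 5 + 27 = 45 + 27 = 72$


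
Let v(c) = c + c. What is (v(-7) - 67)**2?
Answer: 6561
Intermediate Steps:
v(c) = 2*c
(v(-7) - 67)**2 = (2*(-7) - 67)**2 = (-14 - 67)**2 = (-81)**2 = 6561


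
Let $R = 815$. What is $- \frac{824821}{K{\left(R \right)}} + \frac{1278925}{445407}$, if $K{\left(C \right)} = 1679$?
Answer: $- \frac{365233732072}{747838353} \approx -488.39$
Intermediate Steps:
$- \frac{824821}{K{\left(R \right)}} + \frac{1278925}{445407} = - \frac{824821}{1679} + \frac{1278925}{445407} = - \frac{365233732072}{747838353}$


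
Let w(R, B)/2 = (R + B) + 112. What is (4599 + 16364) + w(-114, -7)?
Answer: 20945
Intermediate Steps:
w(R, B) = 224 + 2*B + 2*R (w(R, B) = 2*((R + B) + 112) = 2*((B + R) + 112) = 2*(112 + B + R) = 224 + 2*B + 2*R)
(4599 + 16364) + w(-114, -7) = (4599 + 16364) + (224 + 2*(-7) + 2*(-114)) = 20963 + (224 - 14 - 228) = 20963 - 18 = 20945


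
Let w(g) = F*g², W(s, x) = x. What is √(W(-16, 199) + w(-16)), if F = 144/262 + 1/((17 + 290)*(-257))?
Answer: √36289410667218647/10335769 ≈ 18.431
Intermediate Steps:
F = 5680597/10335769 (F = 144*(1/262) - 1/257/307 = 72/131 + (1/307)*(-1/257) = 72/131 - 1/78899 = 5680597/10335769 ≈ 0.54961)
w(g) = 5680597*g²/10335769
√(W(-16, 199) + w(-16)) = √(199 + (5680597/10335769)*(-16)²) = √(199 + (5680597/10335769)*256) = √(199 + 1454232832/10335769) = √(3511050863/10335769) = √36289410667218647/10335769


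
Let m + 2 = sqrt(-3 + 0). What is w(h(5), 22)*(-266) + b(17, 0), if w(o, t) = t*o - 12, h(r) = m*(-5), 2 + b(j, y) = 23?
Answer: -55307 + 29260*I*sqrt(3) ≈ -55307.0 + 50680.0*I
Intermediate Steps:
b(j, y) = 21 (b(j, y) = -2 + 23 = 21)
m = -2 + I*sqrt(3) (m = -2 + sqrt(-3 + 0) = -2 + sqrt(-3) = -2 + I*sqrt(3) ≈ -2.0 + 1.732*I)
h(r) = 10 - 5*I*sqrt(3) (h(r) = (-2 + I*sqrt(3))*(-5) = 10 - 5*I*sqrt(3))
w(o, t) = -12 + o*t (w(o, t) = o*t - 12 = -12 + o*t)
w(h(5), 22)*(-266) + b(17, 0) = (-12 + (10 - 5*I*sqrt(3))*22)*(-266) + 21 = (-12 + (220 - 110*I*sqrt(3)))*(-266) + 21 = (208 - 110*I*sqrt(3))*(-266) + 21 = (-55328 + 29260*I*sqrt(3)) + 21 = -55307 + 29260*I*sqrt(3)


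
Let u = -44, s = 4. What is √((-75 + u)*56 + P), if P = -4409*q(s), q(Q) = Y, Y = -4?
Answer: 2*√2743 ≈ 104.75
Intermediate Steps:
q(Q) = -4
P = 17636 (P = -4409*(-4) = 17636)
√((-75 + u)*56 + P) = √((-75 - 44)*56 + 17636) = √(-119*56 + 17636) = √(-6664 + 17636) = √10972 = 2*√2743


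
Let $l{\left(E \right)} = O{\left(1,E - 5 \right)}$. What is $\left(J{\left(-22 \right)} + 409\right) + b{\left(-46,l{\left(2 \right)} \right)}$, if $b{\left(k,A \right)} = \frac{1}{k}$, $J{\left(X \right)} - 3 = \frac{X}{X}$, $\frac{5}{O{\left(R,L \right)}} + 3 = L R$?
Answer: $\frac{18997}{46} \approx 412.98$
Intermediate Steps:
$O{\left(R,L \right)} = \frac{5}{-3 + L R}$
$l{\left(E \right)} = \frac{5}{-8 + E}$ ($l{\left(E \right)} = \frac{5}{-3 + \left(E - 5\right) 1} = \frac{5}{-3 + \left(-5 + E\right) 1} = \frac{5}{-3 + \left(-5 + E\right)} = \frac{5}{-8 + E}$)
$J{\left(X \right)} = 4$ ($J{\left(X \right)} = 3 + \frac{X}{X} = 3 + 1 = 4$)
$\left(J{\left(-22 \right)} + 409\right) + b{\left(-46,l{\left(2 \right)} \right)} = \left(4 + 409\right) + \frac{1}{-46} = 413 - \frac{1}{46} = \frac{18997}{46}$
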